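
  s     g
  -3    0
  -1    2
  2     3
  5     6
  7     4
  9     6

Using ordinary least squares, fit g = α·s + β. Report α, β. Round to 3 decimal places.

α = 0.455, β = 2.060

With design matrix A, AᵀA = [[169, 19]; [19, 6]] and Aᵀg = [116, 21]ᵀ.
Eliminating β: 6·(row 1) − 19·(row 2) gives 653·α = 6·116 − 19·21 = 297, so α = 297/653.
Then β = (21 − 19·(297/653))/6 = 1345/653.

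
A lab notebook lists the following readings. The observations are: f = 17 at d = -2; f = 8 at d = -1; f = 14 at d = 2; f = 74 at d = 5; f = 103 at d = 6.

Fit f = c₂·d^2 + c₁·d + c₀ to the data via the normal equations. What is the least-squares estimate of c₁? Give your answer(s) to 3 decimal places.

c₁ = -0.608

XᵀX·[c₂, c₁, c₀]ᵀ = Xᵀf reads: 1954·c₂ + 340·c₁ + 70·c₀ = 5690;  340·c₂ + 70·c₁ + 10·c₀ = 974;  70·c₂ + 10·c₁ + 5·c₀ = 216.
(Σd^2·d^2 = 1954, Σd^2·d = 340, Σd^2 = 70, Σd·d = 70, Σd = 10, Σ1 = 5, Σd^2·f = 5690, Σd·f = 974, Σf = 216.)
Inverting the 3×3 Gram matrix, [c₂, c₁, c₀]ᵀ = [83/29, -441/725, 3152/725]ᵀ.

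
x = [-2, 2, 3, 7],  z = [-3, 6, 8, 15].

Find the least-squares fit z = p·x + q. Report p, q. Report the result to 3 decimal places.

AᵀA·[p, q]ᵀ = Aᵀz reads: 66·p + 10·q = 147;  10·p + 4·q = 26.
(Σx·x = 66, Σx = 10, Σ1 = 4, Σx·z = 147, Σz = 26.)
Δ = 66·4 − 10² = 164.
p = (147·4 − 10·26)/164 = 2; q = (66·26 − 10·147)/164 = 3/2.

p = 2.000, q = 1.500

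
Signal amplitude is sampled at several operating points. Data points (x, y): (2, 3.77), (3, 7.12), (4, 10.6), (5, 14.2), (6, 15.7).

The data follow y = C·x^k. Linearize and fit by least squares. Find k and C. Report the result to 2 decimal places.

k = 1.33, C = 1.58

Let Y = ln y. Fitting Y = k·ln x + ln C by least squares:
Σln x = 6.5793, Σ(ln x)² = 9.4099, Σln y = 11.0577, Σln x·ln y = 15.5533.
Equations: 9.4099·k + 6.5793·ln C = 15.5533;  6.5793·k + 5·ln C = 11.0577.
Δ = 9.4099·5 − (6.5793)² = 3.7630; k = (15.5533·5 − 6.5793·11.0577)/3.7630 = 1.33268, ln C = (9.4099·11.0577 − 6.5793·15.5533)/3.7630 = 0.45795, so C = exp(0.45795) = 1.58082.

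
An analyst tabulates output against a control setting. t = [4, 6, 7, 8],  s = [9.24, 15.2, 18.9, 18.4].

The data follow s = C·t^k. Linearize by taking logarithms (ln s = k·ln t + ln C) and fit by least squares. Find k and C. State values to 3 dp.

k = 1.076, C = 2.141

Taking logs, ln s = k·ln t + ln C, so regress ln s on ln t.
Σln t = 7.2034, Σ(ln t)² = 13.2429, Σln s = 10.7963, Σln t·ln s = 19.7338.
Equations: 13.2429·k + 7.2034·ln C = 19.7338;  7.2034·k + 4·ln C = 10.7963.
Solving (det = 1.0824): k = 1.07606, ln C = 0.76126, so C = exp(0.76126) = 2.14097.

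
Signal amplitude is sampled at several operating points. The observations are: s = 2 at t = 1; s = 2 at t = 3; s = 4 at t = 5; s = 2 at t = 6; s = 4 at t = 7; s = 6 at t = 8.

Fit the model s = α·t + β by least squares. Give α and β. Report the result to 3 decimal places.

α = 0.471, β = 0.980

From the data, Σt·t = 184, Σt = 30, Σ1 = 6.
And Σt·s = 116, Σs = 20.
XᵀX·[α, β]ᵀ = Xᵀs becomes [[184, 30]; [30, 6]]·[α, β]ᵀ = [116, 20]ᵀ.
det = 184·6 − 30² = 204.
α = (116·6 − 30·20)/204 = 8/17; β = (184·20 − 30·116)/204 = 50/51.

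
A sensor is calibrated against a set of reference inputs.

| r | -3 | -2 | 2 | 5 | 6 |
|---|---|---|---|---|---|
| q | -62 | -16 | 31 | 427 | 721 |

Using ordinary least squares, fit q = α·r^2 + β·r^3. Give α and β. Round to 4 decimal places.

XᵀX·[α, β]ᵀ = Xᵀq reads: 2034·α + 10658·β = 36133;  10658·α + 63138·β = 211161.
(Σr^2·r^2 = 2034, Σr^2·r^3 = 10658, Σr^3·r^3 = 63138, Σr^2·q = 36133, Σr^3·q = 211161.)
Determinant 2034·63138 − 10658² = 14829728.
α = (36133·63138 − 10658·211161)/14829728 = 3851427/1853716; β = (2034·211161 − 10658·36133)/14829728 = 5549495/1853716.

α = 2.0777, β = 2.9937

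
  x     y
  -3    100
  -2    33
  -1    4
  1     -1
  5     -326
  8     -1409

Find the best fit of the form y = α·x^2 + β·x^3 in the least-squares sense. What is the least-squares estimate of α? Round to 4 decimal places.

α = 2.0331

Entries of MᵀM: Σx^2·x^2 = 4820, Σx^2·x^3 = 35618, Σx^3·x^3 = 278564.
For Mᵀy: Σx^2·y = -97291, Σx^3·y = -765127.
MᵀM·[α, β]ᵀ = Mᵀy becomes [[4820, 35618]; [35618, 278564]]·[α, β]ᵀ = [-97291, -765127]ᵀ.
Determinant 4820·278564 − 35618² = 74036556.
α = ((-97291)·278564 − 35618·(-765127))/74036556 = 760219/373922; β = (4820·(-765127) − 35618·(-97291))/74036556 = -1124249/373922.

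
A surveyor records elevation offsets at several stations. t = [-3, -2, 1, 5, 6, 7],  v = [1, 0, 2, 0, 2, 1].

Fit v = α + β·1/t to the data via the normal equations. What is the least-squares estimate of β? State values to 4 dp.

β = 1.0681

MᵀM·[α, β]ᵀ = Mᵀv reads: 6·α + (71/105)·β = 6;  (71/105)·α + (31957/22050)·β = 15/7.
(Σ1 = 6, Σ1/t = 71/105, Σ1/t·1/t = 31957/22050, Σv = 6, Σ1/t·v = 15/7.)
Eliminating β: (31957/22050)·(row 1) − (71/105)·(row 2) gives (18166/2205)·α = (31957/22050)·6 − (71/105)·(15/7) = 26632/3675, so α = 39948/45415.
Then β = ((15/7) − (71/105)·(39948/45415))/(31957/22050) = 9702/9083.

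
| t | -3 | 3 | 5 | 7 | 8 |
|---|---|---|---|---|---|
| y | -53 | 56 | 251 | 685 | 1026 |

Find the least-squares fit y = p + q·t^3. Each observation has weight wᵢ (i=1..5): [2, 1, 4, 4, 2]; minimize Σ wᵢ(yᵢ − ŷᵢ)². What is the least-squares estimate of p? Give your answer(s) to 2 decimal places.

p = 0.92

Sums needed: Σwᵢ·1 = 13, Σwᵢ·t^3 = 2869, Σwᵢ·t^3·t^3 = 1059571.
Moment sums: Σwᵢ·y = 5746, Σwᵢ·t^3·y = 2120318.
MᵀWM·[p, q]ᵀ = MᵀWy becomes [[13, 2869]; [2869, 1059571]]·[p, q]ᵀ = [5746, 2120318]ᵀ.
Determinant 13·1059571 − 2869² = 5543262.
p = (5746·1059571 − 2869·2120318)/5543262 = 2551312/2771631; q = (13·2120318 − 2869·5746)/5543262 = 5539430/2771631.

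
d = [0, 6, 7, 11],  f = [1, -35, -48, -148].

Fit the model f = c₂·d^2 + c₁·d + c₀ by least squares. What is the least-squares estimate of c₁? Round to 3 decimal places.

c₁ = 3.703

Entries of XᵀX: Σd^2·d^2 = 18338, Σd^2·d = 1890, Σd^2 = 206, Σd·d = 206, Σd = 24, Σ1 = 4.
Right-hand side: Σd^2·f = -21520, Σd·f = -2174, Σf = -230.
So XᵀX·[c₂, c₁, c₀]ᵀ = Xᵀf: [[18338, 1890, 206]; [1890, 206, 24]; [206, 24, 4]]·[c₂, c₁, c₀]ᵀ = [-21520, -2174, -230]ᵀ.
Inverting the 3×3 Gram matrix, [c₂, c₁, c₀]ᵀ = [-40287/25741, 95312/25741, 22801/25741]ᵀ.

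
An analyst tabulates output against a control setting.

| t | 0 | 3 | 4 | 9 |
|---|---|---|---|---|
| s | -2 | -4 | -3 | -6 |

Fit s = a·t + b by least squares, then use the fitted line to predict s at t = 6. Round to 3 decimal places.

ŝ = -4.607

From the data, Σt·t = 106, Σt = 16, Σ1 = 4.
For Aᵀs: Σt·s = -78, Σs = -15.
Normal equations: [[106, 16]; [16, 4]]·[a, b]ᵀ = [-78, -15]ᵀ.
Determinant 106·4 − 16² = 168.
a = ((-78)·4 − 16·(-15))/168 = -3/7; b = (106·(-15) − 16·(-78))/168 = -57/28.
At t = 6: ŝ = (-3/7)·(6) + (-57/28)·(1) = -129/28.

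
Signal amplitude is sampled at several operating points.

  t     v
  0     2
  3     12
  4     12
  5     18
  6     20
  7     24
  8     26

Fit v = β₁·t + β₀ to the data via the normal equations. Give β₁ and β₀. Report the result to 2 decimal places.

β₁ = 3.05, β₀ = 1.89

Forming XᵀX = [[199, 33]; [33, 7]] and Xᵀv = [670, 114]ᵀ gives XᵀX·[β₁, β₀]ᵀ = Xᵀv.
Eliminating β₀: 7·(row 1) − 33·(row 2) gives 304·β₁ = 7·670 − 33·114 = 928, so β₁ = 58/19.
Then β₀ = (114 − 33·(58/19))/7 = 36/19.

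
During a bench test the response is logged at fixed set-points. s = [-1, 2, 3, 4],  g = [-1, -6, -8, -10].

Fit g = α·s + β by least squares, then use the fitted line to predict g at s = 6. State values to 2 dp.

Setting ∂/∂α … = 0 gives: 30·α + 8·β = -75;  8·α + 4·β = -25.
Eliminating β: 4·(row 1) − 8·(row 2) gives 56·α = 4·(-75) − 8·(-25) = -100, so α = -25/14.
Then β = ((-25) − 8·(-25/14))/4 = -75/28.
At s = 6: ĝ = (-25/14)·(6) + (-75/28)·(1) = -375/28.

ĝ = -13.39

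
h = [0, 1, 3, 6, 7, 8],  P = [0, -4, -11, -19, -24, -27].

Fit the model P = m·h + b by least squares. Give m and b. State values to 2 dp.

m = -3.30, b = -0.43

With design matrix X, XᵀX = [[159, 25]; [25, 6]] and XᵀP = [-535, -85]ᵀ.
Eliminating b: 6·(row 1) − 25·(row 2) gives 329·m = 6·(-535) − 25·(-85) = -1085, so m = -155/47.
Then b = ((-85) − 25·(-155/47))/6 = -20/47.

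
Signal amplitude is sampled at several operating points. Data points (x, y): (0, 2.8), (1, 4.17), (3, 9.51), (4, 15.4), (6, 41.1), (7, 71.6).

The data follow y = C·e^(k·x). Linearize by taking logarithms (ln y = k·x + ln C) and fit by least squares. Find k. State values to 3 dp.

Let Y = ln y. Fitting Y = k·x + ln C by least squares:
AᵀA = [[111.0000, 21.0000]; [21.0000, 6]], rhs = [71.3161, 15.4314]ᵀ  (here Σx = 21.0000, Σ(x)² = 111.0000, Σln y = 15.4314, Σx·ln y = 71.3161).
Δ = 111.0000·6 − (21.0000)² = 225.0000; k = (71.3161·6 − 21.0000·15.4314)/225.0000 = 0.46150, ln C = (111.0000·15.4314 − 21.0000·71.3161)/225.0000 = 0.95663.

k = 0.462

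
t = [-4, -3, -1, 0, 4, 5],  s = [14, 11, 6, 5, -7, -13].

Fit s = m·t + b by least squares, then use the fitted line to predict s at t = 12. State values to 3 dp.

Normal-equation sums: Σt·t = 67, Σt = 1, Σ1 = 6.
Right-hand side: Σt·s = -188, Σs = 16.
MᵀM·[m, b]ᵀ = Mᵀs becomes [[67, 1]; [1, 6]]·[m, b]ᵀ = [-188, 16]ᵀ.
Determinant 67·6 − 1² = 401.
m = ((-188)·6 − 1·16)/401 = -1144/401; b = (67·16 − 1·(-188))/401 = 1260/401.
At t = 12: ŝ = (-1144/401)·(12) + (1260/401)·(1) = -12468/401.

ŝ = -31.092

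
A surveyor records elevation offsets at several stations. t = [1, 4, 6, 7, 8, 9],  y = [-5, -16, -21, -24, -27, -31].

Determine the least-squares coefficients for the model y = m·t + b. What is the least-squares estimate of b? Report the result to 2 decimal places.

b = -2.33

MᵀM·[m, b]ᵀ = Mᵀy reads: 247·m + 35·b = -858;  35·m + 6·b = -124.
Determinant 247·6 − 35² = 257.
m = ((-858)·6 − 35·(-124))/257 = -808/257; b = (247·(-124) − 35·(-858))/257 = -598/257.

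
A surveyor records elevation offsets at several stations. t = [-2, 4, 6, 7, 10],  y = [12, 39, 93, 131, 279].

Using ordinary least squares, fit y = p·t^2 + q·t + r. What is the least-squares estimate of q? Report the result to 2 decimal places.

q = -1.71

Compute the Gram sums: Σt^2·t^2 = 13969, Σt^2·t = 1615, Σt^2 = 205, Σt·t = 205, Σt = 25, Σ1 = 5.
Moment sums: Σt^2·y = 38339, Σt·y = 4397, Σy = 554.
So XᵀX·[p, q, r]ᵀ = Xᵀy: [[13969, 1615, 205]; [1615, 205, 25]; [205, 25, 5]]·[p, q, r]ᵀ = [38339, 4397, 554]ᵀ.
Row-reducing yields p = 293/98, q = -839/490, r = -789/245.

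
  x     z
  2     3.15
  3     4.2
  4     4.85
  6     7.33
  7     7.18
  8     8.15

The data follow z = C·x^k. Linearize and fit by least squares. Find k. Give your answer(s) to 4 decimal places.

k = 0.6941

Taking logs, ln z = k·ln x + ln C, so regress ln z on ln x.
Σln x = 8.9952, Σ(ln x)² = 14.9303, Σln z = 10.2228, Σln x·ln z = 16.3287.
Equations: 14.9303·k + 8.9952·ln C = 16.3287;  8.9952·k + 6·ln C = 10.2228.
Slope k = (n·Σln x·ln z − Σln x·Σln z)/(n·Σ(ln x)² − (Σln x)²) = (6·16.3287 − 8.9952·10.2228)/8.6686 = 0.69407; ln C = (Σln z − k·Σln x)/n = 0.66324.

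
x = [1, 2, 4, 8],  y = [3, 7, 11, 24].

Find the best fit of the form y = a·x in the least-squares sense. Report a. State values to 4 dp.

a = 2.9765

Compute the Gram sums: Σx·x = 85.
And Σx·y = 253.
So AᵀA·[a]ᵀ = Aᵀy: [[85]]·[a]ᵀ = [253]ᵀ.
Hence a = 253 / 85 ≈ 2.97647.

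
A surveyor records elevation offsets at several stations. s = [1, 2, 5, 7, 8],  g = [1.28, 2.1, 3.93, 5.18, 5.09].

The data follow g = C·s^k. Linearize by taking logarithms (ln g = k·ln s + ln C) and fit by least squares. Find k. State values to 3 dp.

k = 0.686

Let Y = ln g. Fitting Y = k·ln s + ln C by least squares:
Σln s = 6.3279, Σ(ln s)² = 11.1814, Σln g = 5.6295, Σln s·ln g = 9.3015.
Normal system: [[11.1814, 6.3279]; [6.3279, 5]]·[k, ln C]ᵀ = [9.3015, 5.6295]ᵀ.
Δ = 11.1814·5 − (6.3279)² = 15.8642; k = (9.3015·5 − 6.3279·5.6295)/15.8642 = 0.68609, ln C = (11.1814·5.6295 − 6.3279·9.3015)/15.8642 = 0.25760.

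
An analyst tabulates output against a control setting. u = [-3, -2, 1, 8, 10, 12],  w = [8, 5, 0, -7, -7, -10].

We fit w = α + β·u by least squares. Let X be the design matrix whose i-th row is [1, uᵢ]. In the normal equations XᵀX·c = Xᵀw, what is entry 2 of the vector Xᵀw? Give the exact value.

Entry 2 ↔ basis u, so (Xᵀw)_{2} = Σᵢ (u)·wᵢ = (-3)·(8) + (-2)·(5) + (1)·(0) + (8)·(-7) + (10)·(-7) + (12)·(-10) = -280.

-280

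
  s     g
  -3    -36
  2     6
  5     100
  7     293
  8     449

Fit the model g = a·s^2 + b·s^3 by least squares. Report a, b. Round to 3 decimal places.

a = -1.006, b = 1.001

The normal system AᵀA·[a, b]ᵀ = Aᵀg is [[7219, 52489]; [52489, 396211]]·[a, b]ᵀ = [45293, 343907]ᵀ.
Eliminating b: 396211·(row 1) − 52489·(row 2) gives 105152088·a = 396211·45293 − 52489·343907 = -105749700, so a = -8812475/8762674.
Then b = (343907 − 52489·(-8812475/8762674))/396211 = 8773363/8762674.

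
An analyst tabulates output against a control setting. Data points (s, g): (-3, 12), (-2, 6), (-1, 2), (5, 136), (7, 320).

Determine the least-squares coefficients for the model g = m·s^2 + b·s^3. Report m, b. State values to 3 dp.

m = 2.825, b = 0.528

Normal-equation sums: Σs^2·s^2 = 3124, Σs^2·s^3 = 19656, Σs^3·s^3 = 134068.
Right-hand side: Σs^2·g = 19214, Σs^3·g = 126386.
XᵀX·[m, b]ᵀ = Xᵀg becomes [[3124, 19656]; [19656, 134068]]·[m, b]ᵀ = [19214, 126386]ᵀ.
Eliminating b: 134068·(row 1) − 19656·(row 2) gives 32470096·m = 134068·19214 − 19656·126386 = 91739336, so m = 11467417/4058762.
Then b = (126386 − 19656·(11467417/4058762))/134068 = 2144935/4058762.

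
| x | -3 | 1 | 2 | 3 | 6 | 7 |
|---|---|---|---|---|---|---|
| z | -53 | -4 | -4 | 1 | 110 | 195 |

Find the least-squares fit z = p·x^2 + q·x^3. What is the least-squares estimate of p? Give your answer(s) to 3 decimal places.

p = -2.882

Forming AᵀA = [[3876, 24616]; [24616, 165828]] and Aᵀz = [13027, 92067]ᵀ gives AᵀA·[p, q]ᵀ = Aᵀz.
Eliminating q: 165828·(row 1) − 24616·(row 2) gives 36801872·p = 165828·13027 − 24616·92067 = -106079916, so p = -26519979/9200468.
Then q = (92067 − 24616·(-26519979/9200468))/165828 = 532045/541204.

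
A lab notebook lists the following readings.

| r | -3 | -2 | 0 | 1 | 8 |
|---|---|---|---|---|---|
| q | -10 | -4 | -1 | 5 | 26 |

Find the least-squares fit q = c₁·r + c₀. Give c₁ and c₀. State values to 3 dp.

c₁ = 3.184, c₀ = 0.652

The normal equations are: 78·c₁ + 4·c₀ = 251;  4·c₁ + 5·c₀ = 16.
(Σr·r = 78, Σr = 4, Σ1 = 5, Σr·q = 251, Σq = 16.)
Determinant 78·5 − 4² = 374.
c₁ = (251·5 − 4·16)/374 = 1191/374; c₀ = (78·16 − 4·251)/374 = 122/187.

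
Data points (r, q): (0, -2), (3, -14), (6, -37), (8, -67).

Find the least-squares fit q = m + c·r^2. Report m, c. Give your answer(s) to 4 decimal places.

Entries of AᵀA: Σ1 = 4, Σr^2 = 109, Σr^2·r^2 = 5473.
And Σq = -120, Σr^2·q = -5746.
Δ = 4·5473 − 109² = 10011.
m = ((-120)·5473 − 109·(-5746))/10011 = -30446/10011; c = (4·(-5746) − 109·(-120))/10011 = -9904/10011.

m = -3.0413, c = -0.9893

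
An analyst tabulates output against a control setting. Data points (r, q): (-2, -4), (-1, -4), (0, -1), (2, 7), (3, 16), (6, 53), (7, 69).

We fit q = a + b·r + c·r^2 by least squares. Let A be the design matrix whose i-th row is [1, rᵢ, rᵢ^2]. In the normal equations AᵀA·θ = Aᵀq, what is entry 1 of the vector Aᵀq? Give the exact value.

136

Entry 1 ↔ basis 1, so (Aᵀq)_{1} = Σᵢ qᵢ = (1)·(-4) + (1)·(-4) + (1)·(-1) + (1)·(7) + (1)·(16) + (1)·(53) + (1)·(69) = 136.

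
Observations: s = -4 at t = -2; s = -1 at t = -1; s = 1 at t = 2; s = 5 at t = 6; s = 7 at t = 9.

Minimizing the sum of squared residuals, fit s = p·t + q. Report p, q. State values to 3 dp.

With design matrix A, AᵀA = [[126, 14]; [14, 5]] and Aᵀs = [104, 8]ᵀ.
Eliminating q: 5·(row 1) − 14·(row 2) gives 434·p = 5·104 − 14·8 = 408, so p = 204/217.
Then q = (8 − 14·(204/217))/5 = -32/31.

p = 0.940, q = -1.032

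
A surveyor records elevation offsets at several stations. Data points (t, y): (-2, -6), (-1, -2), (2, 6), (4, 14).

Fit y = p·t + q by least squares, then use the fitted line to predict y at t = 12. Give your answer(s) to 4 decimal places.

ŷ = 39.0989

The normal equations are: 25·p + 3·q = 82;  3·p + 4·q = 12.
(Σt·t = 25, Σt = 3, Σ1 = 4, Σt·y = 82, Σy = 12.)
Eliminating q: 4·(row 1) − 3·(row 2) gives 91·p = 4·82 − 3·12 = 292, so p = 292/91.
Then q = (12 − 3·(292/91))/4 = 54/91.
At t = 12: ŷ = (292/91)·(12) + (54/91)·(1) = 3558/91.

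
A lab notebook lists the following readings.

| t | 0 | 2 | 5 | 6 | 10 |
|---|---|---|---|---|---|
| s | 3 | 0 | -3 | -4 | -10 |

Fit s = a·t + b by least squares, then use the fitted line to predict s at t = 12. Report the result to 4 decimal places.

ŝ = -12.1250

Forming AᵀA = [[165, 23]; [23, 5]] and Aᵀs = [-139, -14]ᵀ gives AᵀA·[a, b]ᵀ = Aᵀs.
Δ = 165·5 − 23² = 296.
a = ((-139)·5 − 23·(-14))/296 = -373/296; b = (165·(-14) − 23·(-139))/296 = 887/296.
At t = 12: ŝ = (-373/296)·(12) + (887/296)·(1) = -97/8.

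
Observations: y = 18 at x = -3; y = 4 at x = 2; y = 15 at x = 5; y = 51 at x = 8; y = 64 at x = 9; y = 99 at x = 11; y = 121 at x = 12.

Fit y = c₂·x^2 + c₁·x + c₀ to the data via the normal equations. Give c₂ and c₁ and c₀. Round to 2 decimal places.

c₂ = 1.00, c₁ = -2.14, c₀ = 2.89

With design matrix A, AᵀA = [[46756, 4406, 448]; [4406, 448, 44]; [448, 44, 7]] and Aᵀy = [38404, 3554, 372]ᵀ.
Solving the 3×3 system (Gaussian elimination) gives c₂ = 4427/4449, c₁ = -47548/22245, c₀ = 64396/22245.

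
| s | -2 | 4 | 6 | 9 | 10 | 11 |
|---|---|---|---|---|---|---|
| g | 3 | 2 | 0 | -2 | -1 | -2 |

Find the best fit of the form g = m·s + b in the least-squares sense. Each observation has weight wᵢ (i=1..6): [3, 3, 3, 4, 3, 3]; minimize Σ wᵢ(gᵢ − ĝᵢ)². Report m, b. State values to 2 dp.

m = -0.42, b = 2.58

Entries of MᵀWM: Σwᵢ·s·s = 1155, Σwᵢ·s = 123, Σwᵢ·1 = 19.
Right-hand side: Σwᵢ·s·g = -162, Σwᵢ·g = -2.
Determinant 1155·19 − 123² = 6816.
m = ((-162)·19 − 123·(-2))/6816 = -59/142; b = (1155·(-2) − 123·(-162))/6816 = 367/142.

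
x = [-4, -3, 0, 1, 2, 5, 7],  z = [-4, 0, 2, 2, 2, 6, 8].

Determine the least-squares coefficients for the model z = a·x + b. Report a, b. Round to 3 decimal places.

a = 0.946, b = 1.205

Normal-equation sums: Σx·x = 104, Σx = 8, Σ1 = 7.
And Σx·z = 108, Σz = 16.
Normal equations: [[104, 8]; [8, 7]]·[a, b]ᵀ = [108, 16]ᵀ.
Eliminating b: 7·(row 1) − 8·(row 2) gives 664·a = 7·108 − 8·16 = 628, so a = 157/166.
Then b = (16 − 8·(157/166))/7 = 100/83.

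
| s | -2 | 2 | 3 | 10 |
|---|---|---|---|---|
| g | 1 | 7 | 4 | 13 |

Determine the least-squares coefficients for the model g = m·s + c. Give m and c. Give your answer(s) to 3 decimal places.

The normal system XᵀX·[m, c]ᵀ = Xᵀg is [[117, 13]; [13, 4]]·[m, c]ᵀ = [154, 25]ᵀ.
Eliminating c: 4·(row 1) − 13·(row 2) gives 299·m = 4·154 − 13·25 = 291, so m = 291/299.
Then c = (25 − 13·(291/299))/4 = 71/23.

m = 0.973, c = 3.087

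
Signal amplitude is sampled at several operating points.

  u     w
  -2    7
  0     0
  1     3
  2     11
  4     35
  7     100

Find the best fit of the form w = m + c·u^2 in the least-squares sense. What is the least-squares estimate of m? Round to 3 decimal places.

Sums needed: Σ1 = 6, Σu^2 = 74, Σu^2·u^2 = 2690.
Moment sums: Σw = 156, Σu^2·w = 5535.
So MᵀM·[m, c]ᵀ = Mᵀw: [[6, 74]; [74, 2690]]·[m, c]ᵀ = [156, 5535]ᵀ.
det = 6·2690 − 74² = 10664.
m = (156·2690 − 74·5535)/10664 = 5025/5332; c = (6·5535 − 74·156)/10664 = 10833/5332.

m = 0.942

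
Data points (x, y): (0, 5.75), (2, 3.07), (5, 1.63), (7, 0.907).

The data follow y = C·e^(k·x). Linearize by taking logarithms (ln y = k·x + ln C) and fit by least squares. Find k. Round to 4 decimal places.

k = -0.2556

With ln yᵢ as the transformed response and xᵢ as the regressor:
Sums: Σx = 14.0000, Σ(x)² = 78.0000, Σln y = 3.2618, Σx·ln y = 4.0030.
Normal system: [[78.0000, 14.0000]; [14.0000, 4]]·[k, ln C]ᵀ = [4.0030, 3.2618]ᵀ.
Solving (det = 116.0000): k = -0.25564, ln C = 1.71019.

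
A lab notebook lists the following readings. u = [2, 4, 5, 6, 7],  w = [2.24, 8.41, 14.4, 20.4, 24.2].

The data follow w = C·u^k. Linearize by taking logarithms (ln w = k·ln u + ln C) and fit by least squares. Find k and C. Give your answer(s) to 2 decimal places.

k = 1.95, C = 0.58

Linearized form: ln w = k·ln u + ln C. From the 5 transformed points,
Σln u = 7.4265, Σ(ln u)² = 11.9895, Σln w = 11.8050, Σln u·ln w = 19.4072.
Equations: 11.9895·k + 7.4265·ln C = 19.4072;  7.4265·k + 5·ln C = 11.8050.
Solving (det = 4.7940): k = 1.95361, ln C = -0.54071, so C = exp(-0.54071) = 0.58233.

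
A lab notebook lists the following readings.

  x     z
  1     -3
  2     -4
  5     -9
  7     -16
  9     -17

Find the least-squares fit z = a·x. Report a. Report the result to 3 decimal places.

From the data, Σx·x = 160.
And Σx·z = -321.
MᵀM·[a]ᵀ = Mᵀz becomes [[160]]·[a]ᵀ = [-321]ᵀ.
a = (-321)/160 = -2.00625.

a = -2.006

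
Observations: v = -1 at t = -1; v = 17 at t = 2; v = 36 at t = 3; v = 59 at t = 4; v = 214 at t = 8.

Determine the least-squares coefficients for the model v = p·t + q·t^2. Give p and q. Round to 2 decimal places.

p = 2.94, q = 2.97

The normal system MᵀM·[p, q]ᵀ = Mᵀv is [[94, 610]; [610, 4450]]·[p, q]ᵀ = [2091, 15031]ᵀ.
Eliminating q: 4450·(row 1) − 610·(row 2) gives 46200·p = 4450·2091 − 610·15031 = 136040, so p = 3401/1155.
Then q = (15031 − 610·(3401/1155))/4450 = 34351/11550.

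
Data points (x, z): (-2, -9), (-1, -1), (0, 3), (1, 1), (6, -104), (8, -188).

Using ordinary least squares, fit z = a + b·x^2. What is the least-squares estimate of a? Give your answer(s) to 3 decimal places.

a = 3.010

The normal equations are: 6·a + 106·b = -298;  106·a + 5410·b = -15812.
Eliminating b: 5410·(row 1) − 106·(row 2) gives 21224·a = 5410·(-298) − 106·(-15812) = 63892, so a = 15973/5306.
Then b = ((-15812) − 106·(15973/5306))/5410 = -15821/5306.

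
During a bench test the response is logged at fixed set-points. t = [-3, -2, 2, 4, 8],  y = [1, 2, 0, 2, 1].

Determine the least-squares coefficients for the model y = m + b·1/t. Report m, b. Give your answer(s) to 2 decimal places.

Sums needed: Σ1 = 5, Σ1/t = 1/24, Σ1/t·1/t = 397/576.
Right-hand side: Σy = 6, Σ1/t·y = -17/24.
So XᵀX·[m, b]ᵀ = Xᵀy: [[5, 1/24]; [1/24, 397/576]]·[m, b]ᵀ = [6, -17/24]ᵀ.
Determinant 5·(397/576) − (1/24)² = 31/9.
m = (6·(397/576) − (1/24)·(-17/24))/(31/9) = 2399/1984; b = (5·(-17/24) − (1/24)·6)/(31/9) = -273/248.

m = 1.21, b = -1.10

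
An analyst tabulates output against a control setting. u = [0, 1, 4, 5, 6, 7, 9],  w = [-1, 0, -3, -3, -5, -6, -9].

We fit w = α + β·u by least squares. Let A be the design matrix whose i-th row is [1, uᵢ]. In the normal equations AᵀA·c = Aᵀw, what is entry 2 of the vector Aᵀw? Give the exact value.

Entry 2 ↔ basis u, so (Aᵀw)_{2} = Σᵢ (u)·wᵢ = (0)·(-1) + (1)·(0) + (4)·(-3) + (5)·(-3) + (6)·(-5) + (7)·(-6) + (9)·(-9) = -180.

-180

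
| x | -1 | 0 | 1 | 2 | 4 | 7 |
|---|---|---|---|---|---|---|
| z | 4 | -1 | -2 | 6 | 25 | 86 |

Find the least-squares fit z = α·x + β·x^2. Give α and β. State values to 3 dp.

Compute the Gram sums: Σx·x = 71, Σx·x^2 = 415, Σx^2·x^2 = 2675.
And Σx·z = 708, Σx^2·z = 4640.
AᵀA·[α, β]ᵀ = Aᵀz becomes [[71, 415]; [415, 2675]]·[α, β]ᵀ = [708, 4640]ᵀ.
Determinant 71·2675 − 415² = 17700.
α = (708·2675 − 415·4640)/17700 = -317/177; β = (71·4640 − 415·708)/17700 = 1781/885.

α = -1.791, β = 2.012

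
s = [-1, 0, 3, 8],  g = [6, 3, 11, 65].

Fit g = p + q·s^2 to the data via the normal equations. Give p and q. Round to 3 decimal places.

With design matrix A, AᵀA = [[4, 74]; [74, 4178]] and Aᵀg = [85, 4265]ᵀ.
Eliminating q: 4178·(row 1) − 74·(row 2) gives 11236·p = 4178·85 − 74·4265 = 39520, so p = 9880/2809.
Then q = (4265 − 74·(9880/2809))/4178 = 5385/5618.

p = 3.517, q = 0.959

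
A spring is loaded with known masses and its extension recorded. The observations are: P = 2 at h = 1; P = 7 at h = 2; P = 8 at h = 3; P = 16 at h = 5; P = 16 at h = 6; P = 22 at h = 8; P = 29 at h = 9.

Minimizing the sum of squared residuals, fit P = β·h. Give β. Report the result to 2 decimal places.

β = 2.97

Sums needed: Σh·h = 220.
Moment sums: Σh·P = 653.
Hence β = 653 / 220 ≈ 2.96818.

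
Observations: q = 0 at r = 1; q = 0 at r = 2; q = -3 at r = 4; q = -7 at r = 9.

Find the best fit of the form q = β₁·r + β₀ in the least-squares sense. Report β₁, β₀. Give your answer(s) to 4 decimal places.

β₁ = -0.9211, β₀ = 1.1842

MᵀM·[β₁, β₀]ᵀ = Mᵀq reads: 102·β₁ + 16·β₀ = -75;  16·β₁ + 4·β₀ = -10.
det = 102·4 − 16² = 152.
β₁ = ((-75)·4 − 16·(-10))/152 = -35/38; β₀ = (102·(-10) − 16·(-75))/152 = 45/38.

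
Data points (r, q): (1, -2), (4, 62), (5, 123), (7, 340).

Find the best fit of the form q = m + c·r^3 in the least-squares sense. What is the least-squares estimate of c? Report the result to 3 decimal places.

The normal equations are: 4·m + 533·c = 523;  533·m + 137371·c = 135961.
(Σ1 = 4, Σr^3 = 533, Σr^3·r^3 = 137371, Σq = 523, Σr^3·q = 135961.)
Eliminating c: 137371·(row 1) − 533·(row 2) gives 265395·m = 137371·523 − 533·135961 = -622180, so m = -9572/4083.
Then c = (135961 − 533·(-9572/4083))/137371 = 53017/53079.

c = 0.999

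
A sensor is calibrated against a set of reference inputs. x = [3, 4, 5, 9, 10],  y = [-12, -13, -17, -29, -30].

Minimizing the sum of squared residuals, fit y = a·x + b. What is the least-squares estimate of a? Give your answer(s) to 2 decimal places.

a = -2.78

The normal equations are: 231·a + 31·b = -734;  31·a + 5·b = -101.
(Σx·x = 231, Σx = 31, Σ1 = 5, Σx·y = -734, Σy = -101.)
Eliminating b: 5·(row 1) − 31·(row 2) gives 194·a = 5·(-734) − 31·(-101) = -539, so a = -539/194.
Then b = ((-101) − 31·(-539/194))/5 = -577/194.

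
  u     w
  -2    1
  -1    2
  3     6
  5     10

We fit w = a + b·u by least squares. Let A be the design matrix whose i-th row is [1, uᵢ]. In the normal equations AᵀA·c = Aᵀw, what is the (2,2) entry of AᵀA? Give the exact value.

Row 2 ↔ basis u, column 2 ↔ basis u, so (AᵀA)_{2,2} = Σᵢ (u)·(u) = (-2)·(-2) + (-1)·(-1) + (3)·(3) + (5)·(5) = 39.

39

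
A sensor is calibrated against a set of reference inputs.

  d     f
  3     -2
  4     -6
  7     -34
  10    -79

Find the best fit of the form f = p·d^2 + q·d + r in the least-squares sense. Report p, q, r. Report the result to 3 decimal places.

The normal equations are: 12738·p + 1434·q + 174·r = -9680;  1434·p + 174·q + 24·r = -1058;  174·p + 24·q + 4·r = -121.
(Σd^2·d^2 = 12738, Σd^2·d = 1434, Σd^2 = 174, Σd·d = 174, Σd = 24, Σ1 = 4, Σd^2·f = -9680, Σd·f = -1058, Σf = -121.)
Solving the 3×3 system (Gaussian elimination) gives p = -67/66, q = 703/330, r = 62/55.

p = -1.015, q = 2.130, r = 1.127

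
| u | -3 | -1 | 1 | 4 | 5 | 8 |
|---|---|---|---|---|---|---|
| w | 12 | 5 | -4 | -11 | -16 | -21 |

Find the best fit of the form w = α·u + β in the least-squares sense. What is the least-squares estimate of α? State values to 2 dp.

α = -3.06

Forming MᵀM = [[116, 14]; [14, 6]] and Mᵀw = [-337, -35]ᵀ gives MᵀM·[α, β]ᵀ = Mᵀw.
Δ = 116·6 − 14² = 500.
α = ((-337)·6 − 14·(-35))/500 = -383/125; β = (116·(-35) − 14·(-337))/500 = 329/250.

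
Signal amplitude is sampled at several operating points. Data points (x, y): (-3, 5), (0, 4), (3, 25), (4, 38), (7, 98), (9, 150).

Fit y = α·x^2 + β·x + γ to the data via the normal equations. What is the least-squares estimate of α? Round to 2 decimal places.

α = 1.45

The normal system AᵀA·[α, β, γ]ᵀ = Aᵀy is [[9380, 1136, 164]; [1136, 164, 20]; [164, 20, 6]]·[α, β, γ]ᵀ = [17830, 2248, 320]ᵀ.
Inverting the 3×3 Gram matrix, [α, β, γ]ᵀ = [23489/16170, 27017/8085, 6709/2695]ᵀ.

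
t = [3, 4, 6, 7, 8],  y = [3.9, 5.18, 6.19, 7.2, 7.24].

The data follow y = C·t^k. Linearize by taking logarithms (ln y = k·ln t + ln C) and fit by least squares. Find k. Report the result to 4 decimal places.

k = 0.6272

With ln yᵢ as the transformed response and ln tᵢ as the regressor:
AᵀA = [[14.4498, 8.3020]; [8.3020, 5]], rhs = [14.9995, 8.7824]ᵀ  (here Σln t = 8.3020, Σ(ln t)² = 14.4498, Σln y = 8.7824, Σln t·ln y = 14.9995).
Solving (det = 3.3255): k = 0.62721, ln C = 0.71506.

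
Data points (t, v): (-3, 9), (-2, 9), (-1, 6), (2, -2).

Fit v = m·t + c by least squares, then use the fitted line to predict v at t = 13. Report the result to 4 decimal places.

v̂ = -27.5000

Compute the Gram sums: Σt·t = 18, Σt = -4, Σ1 = 4.
Right-hand side: Σt·v = -55, Σv = 22.
So AᵀA·[m, c]ᵀ = Aᵀv: [[18, -4]; [-4, 4]]·[m, c]ᵀ = [-55, 22]ᵀ.
Δ = 18·4 − (-4)² = 56.
m = ((-55)·4 − (-4)·22)/56 = -33/14; c = (18·22 − (-4)·(-55))/56 = 22/7.
At t = 13: v̂ = (-33/14)·(13) + (22/7)·(1) = -55/2.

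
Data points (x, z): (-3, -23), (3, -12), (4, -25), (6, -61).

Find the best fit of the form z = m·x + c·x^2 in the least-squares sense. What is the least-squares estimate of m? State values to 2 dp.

m = 1.75

From the data, Σx·x = 70, Σx·x^2 = 280, Σx^2·x^2 = 1714.
For Aᵀz: Σx·z = -433, Σx^2·z = -2911.
So AᵀA·[m, c]ᵀ = Aᵀz: [[70, 280]; [280, 1714]]·[m, c]ᵀ = [-433, -2911]ᵀ.
Δ = 70·1714 − 280² = 41580.
m = ((-433)·1714 − 280·(-2911))/41580 = 4051/2310; c = (70·(-2911) − 280·(-433))/41580 = -131/66.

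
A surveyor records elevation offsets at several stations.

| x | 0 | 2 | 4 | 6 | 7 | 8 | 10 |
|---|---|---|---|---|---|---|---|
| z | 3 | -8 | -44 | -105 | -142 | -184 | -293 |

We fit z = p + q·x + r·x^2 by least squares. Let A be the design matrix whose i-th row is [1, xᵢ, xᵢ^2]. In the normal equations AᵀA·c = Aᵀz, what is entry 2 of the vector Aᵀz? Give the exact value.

Entry 2 ↔ basis x, so (Aᵀz)_{2} = Σᵢ (x)·zᵢ = (0)·(3) + (2)·(-8) + (4)·(-44) + (6)·(-105) + (7)·(-142) + (8)·(-184) + (10)·(-293) = -6218.

-6218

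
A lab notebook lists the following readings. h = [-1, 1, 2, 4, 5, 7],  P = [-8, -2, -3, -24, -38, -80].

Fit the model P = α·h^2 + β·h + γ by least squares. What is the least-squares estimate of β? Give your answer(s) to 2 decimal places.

Compute the Gram sums: Σh^2·h^2 = 3300, Σh^2·h = 540, Σh^2 = 96, Σh·h = 96, Σh = 18, Σ1 = 6.
Moment sums: Σh^2·P = -5276, Σh·P = -846, ΣP = -155.
Row-reducing yields α = -85/42, β = 43/14, γ = -8/3.

β = 3.07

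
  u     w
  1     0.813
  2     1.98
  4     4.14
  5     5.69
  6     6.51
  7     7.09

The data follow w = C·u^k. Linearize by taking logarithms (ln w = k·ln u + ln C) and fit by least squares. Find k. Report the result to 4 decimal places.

k = 1.1320

Linearized form: ln w = k·ln u + ln C. From the 6 transformed points,
Sums: Σln u = 7.4265, Σ(ln u)² = 11.9895, Σln w = 7.4675, Σln u·ln w = 12.4093.
Normal system: [[11.9895, 7.4265]; [7.4265, 6]]·[k, ln C]ᵀ = [12.4093, 7.4675]ᵀ.
Solving (det = 16.7835): k = 1.13196, ln C = -0.15651.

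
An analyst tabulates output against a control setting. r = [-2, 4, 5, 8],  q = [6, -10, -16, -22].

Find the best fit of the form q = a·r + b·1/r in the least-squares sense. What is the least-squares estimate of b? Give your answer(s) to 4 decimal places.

b = -0.6653

MᵀM·[a, b]ᵀ = Mᵀq reads: 109·a + 4·b = -308;  4·a + (589/1600)·b = -229/20.
(Σr·r = 109, Σr·1/r = 4, Σ1/r·1/r = 589/1600, Σr·q = -308, Σ1/r·q = -229/20.)
Δ = 109·(589/1600) − 4² = 38601/1600.
a = ((-308)·(589/1600) − 4·(-229/20))/(38601/1600) = -36044/12867; b = (109·(-229/20) − 4·(-308))/(38601/1600) = -8560/12867.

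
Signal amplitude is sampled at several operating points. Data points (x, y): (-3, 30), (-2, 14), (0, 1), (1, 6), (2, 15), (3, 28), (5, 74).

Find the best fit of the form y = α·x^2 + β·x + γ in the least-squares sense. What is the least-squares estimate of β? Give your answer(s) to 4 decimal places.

Sums needed: Σx^2·x^2 = 820, Σx^2·x = 126, Σx^2 = 52, Σx·x = 52, Σx = 6, Σ1 = 7.
And Σx^2·y = 2494, Σx·y = 372, Σy = 168.
MᵀM·[α, β, γ]ᵀ = Mᵀy becomes [[820, 126, 52]; [126, 52, 6]; [52, 6, 7]]·[α, β, γ]ᵀ = [2494, 372, 168]ᵀ.
Inverting the 3×3 Gram matrix, [α, β, γ]ᵀ = [69682/23961, -1501/7987, 61286/23961]ᵀ.

β = -0.1879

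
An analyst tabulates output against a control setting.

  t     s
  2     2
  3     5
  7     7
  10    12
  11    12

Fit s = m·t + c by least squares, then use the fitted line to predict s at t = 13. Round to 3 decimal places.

ŝ = 14.393

Normal-equation sums: Σt·t = 283, Σt = 33, Σ1 = 5.
Moment sums: Σt·s = 320, Σs = 38.
AᵀA·[m, c]ᵀ = Aᵀs becomes [[283, 33]; [33, 5]]·[m, c]ᵀ = [320, 38]ᵀ.
Determinant 283·5 − 33² = 326.
m = (320·5 − 33·38)/326 = 173/163; c = (283·38 − 33·320)/326 = 97/163.
At t = 13: ŝ = (173/163)·(13) + (97/163)·(1) = 2346/163.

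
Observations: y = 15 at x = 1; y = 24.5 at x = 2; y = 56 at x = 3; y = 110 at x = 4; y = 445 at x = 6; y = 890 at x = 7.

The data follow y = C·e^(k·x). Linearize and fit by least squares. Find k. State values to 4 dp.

Let Y = ln y. Fitting Y = k·x + ln C by least squares:
Σx = 23.0000, Σ(x)² = 115.0000, Σln y = 27.5219, Σx·ln y = 124.1104.
Equations: 115.0000·k + 23.0000·ln C = 124.1104;  23.0000·k + 6·ln C = 27.5219.
Solving (det = 161.0000): k = 0.69354, ln C = 1.92841.

k = 0.6935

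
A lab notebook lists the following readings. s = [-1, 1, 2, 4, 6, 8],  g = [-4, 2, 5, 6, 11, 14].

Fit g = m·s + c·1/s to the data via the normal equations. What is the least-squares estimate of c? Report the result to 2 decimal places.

MᵀM·[m, c]ᵀ = Mᵀg reads: 122·m + 6·c = 218;  6·m + (1357/576)·c = 163/12.
Determinant 122·(1357/576) − 6² = 72409/288.
m = (218·(1357/576) − 6·(163/12))/(72409/288) = 124441/72409; c = (122·(163/12) − 6·218)/(72409/288) = 100560/72409.

c = 1.39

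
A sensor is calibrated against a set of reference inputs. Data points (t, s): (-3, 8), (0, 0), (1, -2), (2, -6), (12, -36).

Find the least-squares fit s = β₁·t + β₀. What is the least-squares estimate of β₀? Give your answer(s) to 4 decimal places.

β₀ = -0.0743

Entries of XᵀX: Σt·t = 158, Σt = 12, Σ1 = 5.
And Σt·s = -470, Σs = -36.
Determinant 158·5 − 12² = 646.
β₁ = ((-470)·5 − 12·(-36))/646 = -959/323; β₀ = (158·(-36) − 12·(-470))/646 = -24/323.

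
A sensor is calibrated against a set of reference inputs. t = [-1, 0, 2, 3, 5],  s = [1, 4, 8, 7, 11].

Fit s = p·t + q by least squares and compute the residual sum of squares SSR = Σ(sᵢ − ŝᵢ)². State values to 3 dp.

Forming MᵀM = [[39, 9]; [9, 5]] and Mᵀs = [91, 31]ᵀ gives MᵀM·[p, q]ᵀ = Mᵀs.
Eliminating q: 5·(row 1) − 9·(row 2) gives 114·p = 5·91 − 9·31 = 176, so p = 88/57.
Then q = (31 − 9·(88/57))/5 = 65/19.
Residuals: -50/57, 11/19, 85/57, -20/19, -8/57; SSR = 254/57.

SSR = 4.456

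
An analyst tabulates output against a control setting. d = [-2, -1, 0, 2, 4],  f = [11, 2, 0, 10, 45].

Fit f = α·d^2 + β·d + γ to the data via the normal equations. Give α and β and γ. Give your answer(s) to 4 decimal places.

MᵀM·[α, β, γ]ᵀ = Mᵀf reads: 289·α + 63·β + 25·γ = 806;  63·α + 25·β + 3·γ = 176;  25·α + 3·β + 5·γ = 68.
Inverting the 3×3 Gram matrix, [α, β, γ]ᵀ = [2701/938, -61/469, -675/938]ᵀ.

α = 2.8795, β = -0.1301, γ = -0.7196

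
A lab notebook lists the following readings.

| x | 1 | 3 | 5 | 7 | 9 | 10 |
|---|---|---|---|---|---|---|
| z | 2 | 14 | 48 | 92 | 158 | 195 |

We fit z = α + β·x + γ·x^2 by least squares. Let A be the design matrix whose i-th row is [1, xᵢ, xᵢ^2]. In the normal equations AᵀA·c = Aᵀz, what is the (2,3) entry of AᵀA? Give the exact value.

Row 2 ↔ basis x, column 3 ↔ basis x^2, so (AᵀA)_{2,3} = Σᵢ (x)·(x^2) = (1)·(1) + (3)·(9) + (5)·(25) + (7)·(49) + (9)·(81) + (10)·(100) = 2225.

2225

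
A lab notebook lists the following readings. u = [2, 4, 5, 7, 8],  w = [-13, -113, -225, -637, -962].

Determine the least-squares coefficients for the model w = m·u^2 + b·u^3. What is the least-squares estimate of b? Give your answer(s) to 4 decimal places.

b = -2.0023

With design matrix A, AᵀA = [[7394, 53756]; [53756, 399578]] and Aᵀw = [-100266, -746496]ᵀ.
Determinant 7394·399578 − 53756² = 64772196.
m = ((-100266)·399578 − 53756·(-746496))/64772196 = 5379269/5397683; b = (7394·(-746496) − 53756·(-100266))/64772196 = -10807694/5397683.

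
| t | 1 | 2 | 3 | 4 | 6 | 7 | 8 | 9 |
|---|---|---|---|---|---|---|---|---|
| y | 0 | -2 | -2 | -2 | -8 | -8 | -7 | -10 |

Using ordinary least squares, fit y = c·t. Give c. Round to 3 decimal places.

c = -1.031

From the data, Σt·t = 260.
For Aᵀy: Σt·y = -268.
c = (-268)/260 = -1.03077.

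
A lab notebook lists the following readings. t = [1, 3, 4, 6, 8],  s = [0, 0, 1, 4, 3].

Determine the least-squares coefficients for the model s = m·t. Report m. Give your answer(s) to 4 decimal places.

XᵀX·[m]ᵀ = Xᵀs reads: 126·m = 52.
Hence m = 52 / 126 ≈ 0.412698.

m = 0.4127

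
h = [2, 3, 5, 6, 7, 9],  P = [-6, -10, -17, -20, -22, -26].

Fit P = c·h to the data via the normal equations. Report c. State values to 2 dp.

c = -3.11

Setting ∂/∂c … = 0 gives: 204·c = -635.
(Σh·h = 204, Σh·P = -635.)
c = (-635)/204 = -3.11275.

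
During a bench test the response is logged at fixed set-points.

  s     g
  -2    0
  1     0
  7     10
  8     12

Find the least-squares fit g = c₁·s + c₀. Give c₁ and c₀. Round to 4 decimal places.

c₁ = 1.2899, c₀ = 0.9855

With design matrix A, AᵀA = [[118, 14]; [14, 4]] and Aᵀg = [166, 22]ᵀ.
Eliminating c₀: 4·(row 1) − 14·(row 2) gives 276·c₁ = 4·166 − 14·22 = 356, so c₁ = 89/69.
Then c₀ = (22 − 14·(89/69))/4 = 68/69.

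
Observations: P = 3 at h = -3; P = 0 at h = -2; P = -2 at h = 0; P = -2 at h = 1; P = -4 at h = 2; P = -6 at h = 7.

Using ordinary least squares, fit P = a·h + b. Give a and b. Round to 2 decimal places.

a = -0.82, b = -1.15

From the data, Σh·h = 67, Σh = 5, Σ1 = 6.
And Σh·P = -61, ΣP = -11.
XᵀX·[a, b]ᵀ = XᵀP becomes [[67, 5]; [5, 6]]·[a, b]ᵀ = [-61, -11]ᵀ.
Determinant 67·6 − 5² = 377.
a = ((-61)·6 − 5·(-11))/377 = -311/377; b = (67·(-11) − 5·(-61))/377 = -432/377.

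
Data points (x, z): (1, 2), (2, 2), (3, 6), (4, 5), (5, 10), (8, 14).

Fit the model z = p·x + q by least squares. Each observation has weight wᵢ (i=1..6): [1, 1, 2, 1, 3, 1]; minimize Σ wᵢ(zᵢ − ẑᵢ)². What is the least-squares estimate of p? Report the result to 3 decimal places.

Setting ∂/∂p … = 0 gives: 178·p + 36·q = 324;  36·p + 9·q = 65.
Eliminating q: 9·(row 1) − 36·(row 2) gives 306·p = 9·324 − 36·65 = 576, so p = 32/17.
Then q = (65 − 36·(32/17))/9 = -47/153.

p = 1.882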